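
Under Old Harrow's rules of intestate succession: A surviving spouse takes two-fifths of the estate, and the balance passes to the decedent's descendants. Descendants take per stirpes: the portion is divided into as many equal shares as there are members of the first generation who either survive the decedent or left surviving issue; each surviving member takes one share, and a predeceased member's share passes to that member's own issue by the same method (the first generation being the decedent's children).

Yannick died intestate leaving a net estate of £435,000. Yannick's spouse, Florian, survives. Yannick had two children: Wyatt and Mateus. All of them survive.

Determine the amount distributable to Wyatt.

Florian takes two-fifths of £435,000 = £174,000. The remaining £261,000 passes to the descendants.
The descendants' portion (£261,000) is divided into 2 shares of £130,500: Wyatt and Mateus each take £130,500.

Wyatt receives £130,500.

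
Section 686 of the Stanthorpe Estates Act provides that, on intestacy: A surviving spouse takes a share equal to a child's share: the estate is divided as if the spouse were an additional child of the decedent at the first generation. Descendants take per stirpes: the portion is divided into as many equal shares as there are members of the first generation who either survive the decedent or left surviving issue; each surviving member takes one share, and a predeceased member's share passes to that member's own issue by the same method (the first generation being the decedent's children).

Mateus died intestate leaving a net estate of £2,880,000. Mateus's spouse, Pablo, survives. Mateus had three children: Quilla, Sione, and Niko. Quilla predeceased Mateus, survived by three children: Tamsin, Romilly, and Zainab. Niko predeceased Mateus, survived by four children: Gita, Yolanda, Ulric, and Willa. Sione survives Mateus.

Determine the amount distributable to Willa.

The spouse counts as an additional share at the children's level, so there are 4 primary shares of £720,000. Pablo takes one such share (£720,000).
The children's combined portion (£2,160,000) is divided into 3 shares of £720,000: Sione takes £720,000; Quilla's £720,000 share passes to Quilla's issue; Niko's £720,000 share passes to Niko's issue.
Quilla's share (£720,000) is divided into 3 shares of £240,000: Tamsin, Romilly, and Zainab each take £240,000.
Niko's share (£720,000) is divided into 4 shares of £180,000: Gita, Yolanda, Ulric, and Willa each take £180,000.

Willa receives £180,000.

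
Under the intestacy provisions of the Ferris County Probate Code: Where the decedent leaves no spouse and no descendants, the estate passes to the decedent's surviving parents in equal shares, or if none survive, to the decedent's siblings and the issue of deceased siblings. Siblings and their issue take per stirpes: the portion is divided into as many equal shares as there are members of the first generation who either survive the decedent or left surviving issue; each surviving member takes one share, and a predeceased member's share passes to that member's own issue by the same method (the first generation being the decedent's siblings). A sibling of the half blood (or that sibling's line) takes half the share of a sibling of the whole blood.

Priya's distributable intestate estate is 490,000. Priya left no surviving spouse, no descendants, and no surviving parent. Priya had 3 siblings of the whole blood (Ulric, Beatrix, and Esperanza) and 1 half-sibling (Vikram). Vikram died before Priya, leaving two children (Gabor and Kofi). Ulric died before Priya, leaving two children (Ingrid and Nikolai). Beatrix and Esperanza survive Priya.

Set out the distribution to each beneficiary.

Gabor: 35,000; Kofi: 35,000; Ingrid: 70,000; Nikolai: 70,000; Beatrix: 140,000; Esperanza: 140,000

The entire 490,000 passes to the siblings and their issue.
Counting each half-blood sibling's line as half a unit, there are 7/2 units in 490,000, so one unit is 140,000. Whole-blood lines (Ulric, Beatrix, and Esperanza) take 140,000 each; half-blood lines (Vikram) take 70,000 each.
Vikram's share (70,000) is divided into 2 shares of 35,000: Gabor and Kofi each take 35,000.
Ulric's share (140,000) is divided into 2 shares of 70,000: Ingrid and Nikolai each take 70,000.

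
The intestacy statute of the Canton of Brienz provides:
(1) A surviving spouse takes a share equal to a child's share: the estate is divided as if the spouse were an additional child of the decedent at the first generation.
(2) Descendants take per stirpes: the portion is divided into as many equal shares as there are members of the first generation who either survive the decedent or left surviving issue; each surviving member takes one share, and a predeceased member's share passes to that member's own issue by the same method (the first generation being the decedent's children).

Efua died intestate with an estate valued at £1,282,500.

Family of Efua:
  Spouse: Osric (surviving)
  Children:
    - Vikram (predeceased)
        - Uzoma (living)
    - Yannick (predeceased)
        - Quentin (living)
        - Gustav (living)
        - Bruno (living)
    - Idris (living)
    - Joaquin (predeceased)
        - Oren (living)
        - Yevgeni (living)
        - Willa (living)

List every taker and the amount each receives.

The spouse counts as an additional share at the children's level, so there are 5 primary shares of £256,500. Osric takes one such share (£256,500).
The children's combined portion (£1,026,000) is divided into 4 shares of £256,500: Idris takes £256,500; Vikram's £256,500 share passes to Vikram's issue; Yannick's £256,500 share passes to Yannick's issue; Joaquin's £256,500 share passes to Joaquin's issue.
Vikram's share (£256,500) passes entirely to Uzoma.
Yannick's share (£256,500) is divided into 3 shares of £85,500: Quentin, Gustav, and Bruno each take £85,500.
Joaquin's share (£256,500) is divided into 3 shares of £85,500: Oren, Yevgeni, and Willa each take £85,500.

Osric: £256,500; Uzoma: £256,500; Quentin: £85,500; Gustav: £85,500; Bruno: £85,500; Idris: £256,500; Oren: £85,500; Yevgeni: £85,500; Willa: £85,500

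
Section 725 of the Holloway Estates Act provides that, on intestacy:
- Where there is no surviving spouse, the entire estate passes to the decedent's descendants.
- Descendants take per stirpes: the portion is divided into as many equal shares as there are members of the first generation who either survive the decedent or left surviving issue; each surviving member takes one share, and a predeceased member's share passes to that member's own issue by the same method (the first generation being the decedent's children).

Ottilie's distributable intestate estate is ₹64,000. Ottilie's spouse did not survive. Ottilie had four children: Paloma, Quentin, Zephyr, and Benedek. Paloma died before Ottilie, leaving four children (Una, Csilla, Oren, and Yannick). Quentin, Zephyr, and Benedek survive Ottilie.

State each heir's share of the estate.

The entire ₹64,000 passes to the descendants.
That amount (₹64,000) is divided into 4 shares of ₹16,000: Quentin, Zephyr, and Benedek each take ₹16,000; Paloma's ₹16,000 share passes to Paloma's issue.
Paloma's share (₹16,000) is divided into 4 shares of ₹4,000: Una, Csilla, Oren, and Yannick each take ₹4,000.

Una: ₹4,000; Csilla: ₹4,000; Oren: ₹4,000; Yannick: ₹4,000; Quentin: ₹16,000; Zephyr: ₹16,000; Benedek: ₹16,000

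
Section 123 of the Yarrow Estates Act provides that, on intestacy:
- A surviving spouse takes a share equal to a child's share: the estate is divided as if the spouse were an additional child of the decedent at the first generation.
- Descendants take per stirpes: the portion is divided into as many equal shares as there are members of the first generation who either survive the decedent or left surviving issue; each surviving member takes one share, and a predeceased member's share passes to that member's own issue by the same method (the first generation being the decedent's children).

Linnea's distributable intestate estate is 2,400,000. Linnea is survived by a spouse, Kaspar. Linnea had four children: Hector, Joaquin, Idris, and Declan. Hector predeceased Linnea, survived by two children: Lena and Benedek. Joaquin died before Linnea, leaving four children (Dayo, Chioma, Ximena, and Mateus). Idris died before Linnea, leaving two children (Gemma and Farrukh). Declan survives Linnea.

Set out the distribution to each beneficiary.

Kaspar: 480,000; Lena: 240,000; Benedek: 240,000; Dayo: 120,000; Chioma: 120,000; Ximena: 120,000; Mateus: 120,000; Gemma: 240,000; Farrukh: 240,000; Declan: 480,000

The spouse counts as an additional share at the children's level, so there are 5 primary shares of 480,000. Kaspar takes one such share (480,000).
The children's combined portion (1,920,000) is divided into 4 shares of 480,000: Declan takes 480,000; Hector's 480,000 share passes to Hector's issue; Joaquin's 480,000 share passes to Joaquin's issue; Idris's 480,000 share passes to Idris's issue.
Hector's share (480,000) is divided into 2 shares of 240,000: Lena and Benedek each take 240,000.
Joaquin's share (480,000) is divided into 4 shares of 120,000: Dayo, Chioma, Ximena, and Mateus each take 120,000.
Idris's share (480,000) is divided into 2 shares of 240,000: Gemma and Farrukh each take 240,000.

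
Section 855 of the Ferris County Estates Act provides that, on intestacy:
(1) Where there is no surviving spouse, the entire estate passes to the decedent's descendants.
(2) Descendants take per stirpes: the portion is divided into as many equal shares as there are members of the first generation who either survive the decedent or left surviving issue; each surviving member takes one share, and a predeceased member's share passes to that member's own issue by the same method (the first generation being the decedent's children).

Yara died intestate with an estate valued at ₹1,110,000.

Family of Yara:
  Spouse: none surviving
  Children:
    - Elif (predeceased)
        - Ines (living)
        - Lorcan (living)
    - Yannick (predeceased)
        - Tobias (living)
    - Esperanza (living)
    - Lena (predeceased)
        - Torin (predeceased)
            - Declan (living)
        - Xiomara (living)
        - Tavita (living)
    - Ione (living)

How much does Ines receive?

The entire ₹1,110,000 passes to the descendants.
That amount (₹1,110,000) is divided into 5 shares of ₹222,000: Esperanza and Ione each take ₹222,000; Elif's ₹222,000 share passes to Elif's issue; Yannick's ₹222,000 share passes to Yannick's issue; Lena's ₹222,000 share passes to Lena's issue.
Elif's share (₹222,000) is divided into 2 shares of ₹111,000: Ines and Lorcan each take ₹111,000.
Yannick's share (₹222,000) passes entirely to Tobias.
Lena's share (₹222,000) is divided into 3 shares of ₹74,000: Xiomara and Tavita each take ₹74,000; Torin's ₹74,000 share passes to Torin's issue.
Torin's share (₹74,000) passes entirely to Declan.

Ines receives ₹111,000.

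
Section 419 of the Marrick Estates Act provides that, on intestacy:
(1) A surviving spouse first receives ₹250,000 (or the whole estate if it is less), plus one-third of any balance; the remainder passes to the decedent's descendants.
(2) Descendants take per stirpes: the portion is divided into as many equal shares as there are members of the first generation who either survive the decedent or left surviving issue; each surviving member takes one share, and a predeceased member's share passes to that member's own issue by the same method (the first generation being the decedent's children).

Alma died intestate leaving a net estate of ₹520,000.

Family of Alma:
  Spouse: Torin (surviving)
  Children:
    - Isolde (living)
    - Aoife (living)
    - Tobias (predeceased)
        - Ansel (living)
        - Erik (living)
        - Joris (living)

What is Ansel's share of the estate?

Torin first takes ₹250,000, leaving a balance of ₹270,000. Torin then takes one-third of the balance (₹90,000), for a total of ₹340,000. The remaining ₹180,000 passes to the descendants.
The descendants' portion (₹180,000) is divided into 3 shares of ₹60,000: Isolde and Aoife each take ₹60,000; Tobias's ₹60,000 share passes to Tobias's issue.
Tobias's share (₹60,000) is divided into 3 shares of ₹20,000: Ansel, Erik, and Joris each take ₹20,000.

Ansel receives ₹20,000.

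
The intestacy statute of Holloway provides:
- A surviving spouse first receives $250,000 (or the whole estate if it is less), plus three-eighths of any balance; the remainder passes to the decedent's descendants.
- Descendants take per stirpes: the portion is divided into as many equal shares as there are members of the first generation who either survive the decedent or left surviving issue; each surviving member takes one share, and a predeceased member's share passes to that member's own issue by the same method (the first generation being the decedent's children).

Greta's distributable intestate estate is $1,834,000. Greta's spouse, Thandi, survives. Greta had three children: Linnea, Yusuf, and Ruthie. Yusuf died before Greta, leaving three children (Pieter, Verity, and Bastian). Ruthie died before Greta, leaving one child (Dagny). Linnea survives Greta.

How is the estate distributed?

Thandi: $844,000; Linnea: $330,000; Pieter: $110,000; Verity: $110,000; Bastian: $110,000; Dagny: $330,000

Thandi first takes $250,000, leaving a balance of $1,584,000. Thandi then takes three-eighths of the balance ($594,000), for a total of $844,000. The remaining $990,000 passes to the descendants.
The descendants' portion ($990,000) is divided into 3 shares of $330,000: Linnea takes $330,000; Yusuf's $330,000 share passes to Yusuf's issue; Ruthie's $330,000 share passes to Ruthie's issue.
Yusuf's share ($330,000) is divided into 3 shares of $110,000: Pieter, Verity, and Bastian each take $110,000.
Ruthie's share ($330,000) passes entirely to Dagny.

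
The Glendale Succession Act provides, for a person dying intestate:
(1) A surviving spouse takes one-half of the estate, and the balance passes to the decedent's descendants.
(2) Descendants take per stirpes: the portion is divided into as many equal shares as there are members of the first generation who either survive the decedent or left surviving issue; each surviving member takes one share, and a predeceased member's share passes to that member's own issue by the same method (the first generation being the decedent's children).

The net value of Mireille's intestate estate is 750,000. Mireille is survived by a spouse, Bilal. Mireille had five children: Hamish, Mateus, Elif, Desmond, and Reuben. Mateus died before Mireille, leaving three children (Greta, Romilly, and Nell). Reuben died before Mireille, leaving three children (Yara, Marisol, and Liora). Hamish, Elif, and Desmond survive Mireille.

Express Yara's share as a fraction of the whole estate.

Bilal takes one-half of 750,000 = 375,000. The remaining 375,000 passes to the descendants.
The descendants' portion (375,000) is divided into 5 shares of 75,000: Hamish, Elif, and Desmond each take 75,000; Mateus's 75,000 share passes to Mateus's issue; Reuben's 75,000 share passes to Reuben's issue.
Mateus's share (75,000) is divided into 3 shares of 25,000: Greta, Romilly, and Nell each take 25,000.
Reuben's share (75,000) is divided into 3 shares of 25,000: Yara, Marisol, and Liora each take 25,000.

Yara receives 1/30 of the estate.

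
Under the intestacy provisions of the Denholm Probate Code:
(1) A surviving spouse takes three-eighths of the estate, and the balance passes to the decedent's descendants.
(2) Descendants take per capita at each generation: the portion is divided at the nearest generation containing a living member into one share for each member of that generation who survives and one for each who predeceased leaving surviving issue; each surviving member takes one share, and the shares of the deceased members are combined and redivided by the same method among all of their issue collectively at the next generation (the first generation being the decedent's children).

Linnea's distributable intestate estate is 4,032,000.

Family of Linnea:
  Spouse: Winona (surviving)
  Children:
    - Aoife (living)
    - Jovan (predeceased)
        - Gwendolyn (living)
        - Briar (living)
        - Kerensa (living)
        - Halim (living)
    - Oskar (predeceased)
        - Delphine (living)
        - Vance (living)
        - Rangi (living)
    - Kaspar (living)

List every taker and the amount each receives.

Winona takes three-eighths of 4,032,000 = 1,512,000. The remaining 2,520,000 passes to the descendants.
The descendants' portion (2,520,000) is divided at the children's generation into 4 shares of 630,000. Aoife and Kaspar each take 630,000. The 2 shares of the deceased (Jovan and Oskar) are combined into a pool of 1,260,000.
That pool (1,260,000) is divided at the grandchildren's generation equally among Gwendolyn, Briar, Kerensa, Halim, Delphine, Vance, and Rangi: 180,000 each.

Winona: 1,512,000; Aoife: 630,000; Gwendolyn: 180,000; Briar: 180,000; Kerensa: 180,000; Halim: 180,000; Delphine: 180,000; Vance: 180,000; Rangi: 180,000; Kaspar: 630,000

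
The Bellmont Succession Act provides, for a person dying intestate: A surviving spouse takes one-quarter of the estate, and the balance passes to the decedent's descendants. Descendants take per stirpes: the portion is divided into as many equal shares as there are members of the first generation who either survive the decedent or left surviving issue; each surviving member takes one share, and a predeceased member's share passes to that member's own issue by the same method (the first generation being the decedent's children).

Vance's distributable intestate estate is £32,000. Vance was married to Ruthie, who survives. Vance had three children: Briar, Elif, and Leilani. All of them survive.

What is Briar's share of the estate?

Briar receives £8,000.

Ruthie takes one-quarter of £32,000 = £8,000. The remaining £24,000 passes to the descendants.
The descendants' portion (£24,000) is divided into 3 shares of £8,000: Briar, Elif, and Leilani each take £8,000.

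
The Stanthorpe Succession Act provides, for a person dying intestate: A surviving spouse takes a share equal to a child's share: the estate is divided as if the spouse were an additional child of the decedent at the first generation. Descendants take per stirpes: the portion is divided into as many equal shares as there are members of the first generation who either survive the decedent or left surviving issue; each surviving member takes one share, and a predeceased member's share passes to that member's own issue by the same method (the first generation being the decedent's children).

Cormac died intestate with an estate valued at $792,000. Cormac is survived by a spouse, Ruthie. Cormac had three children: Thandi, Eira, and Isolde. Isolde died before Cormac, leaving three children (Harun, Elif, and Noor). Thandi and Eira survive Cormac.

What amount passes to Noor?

The spouse counts as an additional share at the children's level, so there are 4 primary shares of $198,000. Ruthie takes one such share ($198,000).
The children's combined portion ($594,000) is divided into 3 shares of $198,000: Thandi and Eira each take $198,000; Isolde's $198,000 share passes to Isolde's issue.
Isolde's share ($198,000) is divided into 3 shares of $66,000: Harun, Elif, and Noor each take $66,000.

Noor receives $66,000.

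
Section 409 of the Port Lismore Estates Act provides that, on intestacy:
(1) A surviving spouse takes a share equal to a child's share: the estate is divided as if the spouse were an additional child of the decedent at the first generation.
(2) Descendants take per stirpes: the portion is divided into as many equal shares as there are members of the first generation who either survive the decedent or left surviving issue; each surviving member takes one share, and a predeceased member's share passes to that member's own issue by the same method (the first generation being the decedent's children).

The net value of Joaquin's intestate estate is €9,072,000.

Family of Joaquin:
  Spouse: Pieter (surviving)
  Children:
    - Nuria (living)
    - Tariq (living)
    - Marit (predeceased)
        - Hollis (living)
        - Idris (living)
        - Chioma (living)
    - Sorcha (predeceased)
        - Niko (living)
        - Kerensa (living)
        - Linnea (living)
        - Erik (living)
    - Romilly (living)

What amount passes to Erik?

Erik receives €378,000.

The spouse counts as an additional share at the children's level, so there are 6 primary shares of €1,512,000. Pieter takes one such share (€1,512,000).
The children's combined portion (€7,560,000) is divided into 5 shares of €1,512,000: Nuria, Tariq, and Romilly each take €1,512,000; Marit's €1,512,000 share passes to Marit's issue; Sorcha's €1,512,000 share passes to Sorcha's issue.
Marit's share (€1,512,000) is divided into 3 shares of €504,000: Hollis, Idris, and Chioma each take €504,000.
Sorcha's share (€1,512,000) is divided into 4 shares of €378,000: Niko, Kerensa, Linnea, and Erik each take €378,000.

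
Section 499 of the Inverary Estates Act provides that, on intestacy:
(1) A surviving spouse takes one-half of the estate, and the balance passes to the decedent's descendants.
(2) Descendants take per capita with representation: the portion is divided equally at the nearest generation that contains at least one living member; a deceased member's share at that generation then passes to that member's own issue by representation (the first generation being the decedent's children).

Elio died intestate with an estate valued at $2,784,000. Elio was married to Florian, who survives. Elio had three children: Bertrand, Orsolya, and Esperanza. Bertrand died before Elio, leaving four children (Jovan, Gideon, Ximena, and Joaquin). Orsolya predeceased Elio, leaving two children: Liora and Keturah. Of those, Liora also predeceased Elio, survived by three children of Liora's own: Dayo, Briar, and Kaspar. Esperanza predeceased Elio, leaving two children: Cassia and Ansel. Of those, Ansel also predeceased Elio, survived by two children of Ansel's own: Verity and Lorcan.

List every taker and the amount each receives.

Florian: $1,392,000; Jovan: $174,000; Gideon: $174,000; Ximena: $174,000; Joaquin: $174,000; Dayo: $58,000; Briar: $58,000; Kaspar: $58,000; Keturah: $174,000; Cassia: $174,000; Verity: $87,000; Lorcan: $87,000

Florian takes one-half of $2,784,000 = $1,392,000. The remaining $1,392,000 passes to the descendants.
No child survives, so the initial division is made at the grandchildren's generation.
The descendants' portion ($1,392,000) is divided into 8 shares of $174,000: Jovan, Gideon, Ximena, Joaquin, Keturah, and Cassia each take $174,000; Liora's $174,000 share passes to Liora's issue; Ansel's $174,000 share passes to Ansel's issue.
Liora's share ($174,000) is divided into 3 shares of $58,000: Dayo, Briar, and Kaspar each take $58,000.
Ansel's share ($174,000) is divided into 2 shares of $87,000: Verity and Lorcan each take $87,000.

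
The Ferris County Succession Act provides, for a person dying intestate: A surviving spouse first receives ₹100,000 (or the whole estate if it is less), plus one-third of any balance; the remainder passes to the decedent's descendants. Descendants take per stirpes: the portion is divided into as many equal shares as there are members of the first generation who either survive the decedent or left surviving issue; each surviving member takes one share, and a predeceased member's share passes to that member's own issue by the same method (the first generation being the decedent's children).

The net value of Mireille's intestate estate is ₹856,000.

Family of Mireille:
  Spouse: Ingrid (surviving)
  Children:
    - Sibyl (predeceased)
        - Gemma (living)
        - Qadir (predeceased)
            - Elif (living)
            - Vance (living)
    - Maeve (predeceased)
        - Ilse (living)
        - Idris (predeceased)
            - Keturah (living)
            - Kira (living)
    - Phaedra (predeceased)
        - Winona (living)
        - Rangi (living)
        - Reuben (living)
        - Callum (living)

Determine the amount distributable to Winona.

Ingrid first takes ₹100,000, leaving a balance of ₹756,000. Ingrid then takes one-third of the balance (₹252,000), for a total of ₹352,000. The remaining ₹504,000 passes to the descendants.
The descendants' portion (₹504,000) is divided into 3 shares of ₹168,000: Sibyl's ₹168,000 share passes to Sibyl's issue; Maeve's ₹168,000 share passes to Maeve's issue; Phaedra's ₹168,000 share passes to Phaedra's issue.
Sibyl's share (₹168,000) is divided into 2 shares of ₹84,000: Gemma takes ₹84,000; Qadir's ₹84,000 share passes to Qadir's issue.
Qadir's share (₹84,000) is divided into 2 shares of ₹42,000: Elif and Vance each take ₹42,000.
Maeve's share (₹168,000) is divided into 2 shares of ₹84,000: Ilse takes ₹84,000; Idris's ₹84,000 share passes to Idris's issue.
Idris's share (₹84,000) is divided into 2 shares of ₹42,000: Keturah and Kira each take ₹42,000.
Phaedra's share (₹168,000) is divided into 4 shares of ₹42,000: Winona, Rangi, Reuben, and Callum each take ₹42,000.

Winona receives ₹42,000.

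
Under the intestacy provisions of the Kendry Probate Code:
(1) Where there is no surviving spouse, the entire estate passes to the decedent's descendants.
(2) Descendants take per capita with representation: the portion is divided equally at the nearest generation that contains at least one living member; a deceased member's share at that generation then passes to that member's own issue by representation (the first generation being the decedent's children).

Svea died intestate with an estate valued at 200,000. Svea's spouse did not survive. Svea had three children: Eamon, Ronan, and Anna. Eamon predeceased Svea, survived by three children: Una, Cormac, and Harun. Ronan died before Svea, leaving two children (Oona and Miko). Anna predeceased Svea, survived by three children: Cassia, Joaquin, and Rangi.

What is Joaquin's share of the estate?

The entire 200,000 passes to the descendants.
No child survives, so the initial division is made at the grandchildren's generation.
That amount (200,000) is divided into 8 shares of 25,000: Una, Cormac, Harun, Oona, Miko, Cassia, Joaquin, and Rangi each take 25,000.

Joaquin receives 25,000.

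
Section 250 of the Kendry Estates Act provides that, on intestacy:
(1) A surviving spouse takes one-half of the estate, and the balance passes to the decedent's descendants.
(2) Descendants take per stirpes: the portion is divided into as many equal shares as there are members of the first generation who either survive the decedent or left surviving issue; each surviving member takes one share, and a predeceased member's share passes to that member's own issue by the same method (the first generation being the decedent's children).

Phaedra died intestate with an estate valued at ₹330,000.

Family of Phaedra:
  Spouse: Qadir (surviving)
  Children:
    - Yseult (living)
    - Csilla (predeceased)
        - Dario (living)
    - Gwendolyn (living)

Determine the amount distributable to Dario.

Qadir takes one-half of ₹330,000 = ₹165,000. The remaining ₹165,000 passes to the descendants.
The descendants' portion (₹165,000) is divided into 3 shares of ₹55,000: Yseult and Gwendolyn each take ₹55,000; Csilla's ₹55,000 share passes to Csilla's issue.
Csilla's share (₹55,000) passes entirely to Dario.

Dario receives ₹55,000.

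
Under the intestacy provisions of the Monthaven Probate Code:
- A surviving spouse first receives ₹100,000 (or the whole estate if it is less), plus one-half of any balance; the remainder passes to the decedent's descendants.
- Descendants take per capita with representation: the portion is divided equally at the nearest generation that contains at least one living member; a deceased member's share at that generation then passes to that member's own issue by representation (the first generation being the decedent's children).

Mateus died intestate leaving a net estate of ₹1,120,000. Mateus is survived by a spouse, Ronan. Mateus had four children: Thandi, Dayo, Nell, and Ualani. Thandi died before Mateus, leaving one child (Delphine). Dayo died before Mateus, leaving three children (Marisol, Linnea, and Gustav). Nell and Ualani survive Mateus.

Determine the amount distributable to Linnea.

Ronan first takes ₹100,000, leaving a balance of ₹1,020,000. Ronan then takes one-half of the balance (₹510,000), for a total of ₹610,000. The remaining ₹510,000 passes to the descendants.
The descendants' portion (₹510,000) is divided into 4 shares of ₹127,500: Nell and Ualani each take ₹127,500; Thandi's ₹127,500 share passes to Thandi's issue; Dayo's ₹127,500 share passes to Dayo's issue.
Thandi's share (₹127,500) passes entirely to Delphine.
Dayo's share (₹127,500) is divided into 3 shares of ₹42,500: Marisol, Linnea, and Gustav each take ₹42,500.

Linnea receives ₹42,500.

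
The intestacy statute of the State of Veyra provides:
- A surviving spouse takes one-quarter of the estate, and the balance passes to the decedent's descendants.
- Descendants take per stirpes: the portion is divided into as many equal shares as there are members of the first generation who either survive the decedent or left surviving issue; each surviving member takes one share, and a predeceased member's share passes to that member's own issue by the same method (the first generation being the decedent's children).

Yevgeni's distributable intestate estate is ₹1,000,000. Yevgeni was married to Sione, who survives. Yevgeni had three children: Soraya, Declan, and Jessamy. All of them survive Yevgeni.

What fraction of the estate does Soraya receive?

Soraya receives 1/4 of the estate.

Sione takes one-quarter of ₹1,000,000 = ₹250,000. The remaining ₹750,000 passes to the descendants.
The descendants' portion (₹750,000) is divided into 3 shares of ₹250,000: Soraya, Declan, and Jessamy each take ₹250,000.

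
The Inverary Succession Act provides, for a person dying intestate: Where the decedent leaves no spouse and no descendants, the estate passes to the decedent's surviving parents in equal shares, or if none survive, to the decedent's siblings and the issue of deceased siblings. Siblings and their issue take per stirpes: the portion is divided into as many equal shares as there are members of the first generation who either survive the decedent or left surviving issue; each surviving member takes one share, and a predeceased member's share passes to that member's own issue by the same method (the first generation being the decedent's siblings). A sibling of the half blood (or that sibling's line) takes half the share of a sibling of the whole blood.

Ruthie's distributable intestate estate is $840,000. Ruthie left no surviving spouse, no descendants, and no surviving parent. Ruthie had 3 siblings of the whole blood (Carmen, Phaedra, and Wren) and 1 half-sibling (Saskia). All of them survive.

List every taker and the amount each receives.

Carmen: $240,000; Saskia: $120,000; Phaedra: $240,000; Wren: $240,000

The entire $840,000 passes to the siblings and their issue.
Counting each half-blood sibling's line as half a unit, there are 7/2 units in $840,000, so one unit is $240,000. Whole-blood lines (Carmen, Phaedra, and Wren) take $240,000 each; half-blood lines (Saskia) take $120,000 each.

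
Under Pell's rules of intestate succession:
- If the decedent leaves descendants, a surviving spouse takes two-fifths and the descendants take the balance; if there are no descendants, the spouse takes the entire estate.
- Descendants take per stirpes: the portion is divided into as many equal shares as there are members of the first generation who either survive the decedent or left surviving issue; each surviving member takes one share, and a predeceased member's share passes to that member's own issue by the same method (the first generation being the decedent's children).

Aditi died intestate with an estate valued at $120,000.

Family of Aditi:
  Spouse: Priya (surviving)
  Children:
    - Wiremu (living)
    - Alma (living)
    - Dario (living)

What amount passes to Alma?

Priya takes two-fifths of $120,000 = $48,000. The remaining $72,000 passes to the descendants.
The descendants' portion ($72,000) is divided into 3 shares of $24,000: Wiremu, Alma, and Dario each take $24,000.

Alma receives $24,000.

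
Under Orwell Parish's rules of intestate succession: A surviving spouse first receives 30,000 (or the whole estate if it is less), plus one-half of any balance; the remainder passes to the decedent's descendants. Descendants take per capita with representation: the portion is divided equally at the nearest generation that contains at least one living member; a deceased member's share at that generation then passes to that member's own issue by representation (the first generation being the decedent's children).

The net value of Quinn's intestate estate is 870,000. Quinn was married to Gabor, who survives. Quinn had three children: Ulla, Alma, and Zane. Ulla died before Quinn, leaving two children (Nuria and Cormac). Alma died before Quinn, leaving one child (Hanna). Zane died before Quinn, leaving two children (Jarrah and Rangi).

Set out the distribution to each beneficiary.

Gabor: 450,000; Nuria: 84,000; Cormac: 84,000; Hanna: 84,000; Jarrah: 84,000; Rangi: 84,000

Gabor first takes 30,000, leaving a balance of 840,000. Gabor then takes one-half of the balance (420,000), for a total of 450,000. The remaining 420,000 passes to the descendants.
No child survives, so the initial division is made at the grandchildren's generation.
The descendants' portion (420,000) is divided into 5 shares of 84,000: Nuria, Cormac, Hanna, Jarrah, and Rangi each take 84,000.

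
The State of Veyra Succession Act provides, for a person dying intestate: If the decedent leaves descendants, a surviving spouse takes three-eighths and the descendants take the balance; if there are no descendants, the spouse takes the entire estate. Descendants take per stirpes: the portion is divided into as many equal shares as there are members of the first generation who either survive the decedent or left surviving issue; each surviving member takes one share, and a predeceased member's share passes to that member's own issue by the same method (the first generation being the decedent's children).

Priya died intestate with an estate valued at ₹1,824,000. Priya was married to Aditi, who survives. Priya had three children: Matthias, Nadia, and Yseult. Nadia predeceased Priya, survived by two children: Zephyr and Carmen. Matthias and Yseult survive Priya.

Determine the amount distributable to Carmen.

Aditi takes three-eighths of ₹1,824,000 = ₹684,000. The remaining ₹1,140,000 passes to the descendants.
The descendants' portion (₹1,140,000) is divided into 3 shares of ₹380,000: Matthias and Yseult each take ₹380,000; Nadia's ₹380,000 share passes to Nadia's issue.
Nadia's share (₹380,000) is divided into 2 shares of ₹190,000: Zephyr and Carmen each take ₹190,000.

Carmen receives ₹190,000.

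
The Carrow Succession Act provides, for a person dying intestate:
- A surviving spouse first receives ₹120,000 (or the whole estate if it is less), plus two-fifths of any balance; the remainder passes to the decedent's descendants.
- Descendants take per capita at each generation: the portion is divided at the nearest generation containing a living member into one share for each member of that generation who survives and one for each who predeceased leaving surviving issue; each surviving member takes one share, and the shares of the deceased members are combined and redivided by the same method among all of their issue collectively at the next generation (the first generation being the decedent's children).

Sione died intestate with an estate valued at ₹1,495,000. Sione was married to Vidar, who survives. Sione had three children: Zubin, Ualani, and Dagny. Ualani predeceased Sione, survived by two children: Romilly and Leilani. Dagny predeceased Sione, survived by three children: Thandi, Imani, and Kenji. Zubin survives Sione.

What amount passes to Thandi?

Thandi receives ₹110,000.

Vidar first takes ₹120,000, leaving a balance of ₹1,375,000. Vidar then takes two-fifths of the balance (₹550,000), for a total of ₹670,000. The remaining ₹825,000 passes to the descendants.
The descendants' portion (₹825,000) is divided at the children's generation into 3 shares of ₹275,000. Zubin takes ₹275,000. The 2 shares of the deceased (Ualani and Dagny) are combined into a pool of ₹550,000.
That pool (₹550,000) is divided at the grandchildren's generation equally among Romilly, Leilani, Thandi, Imani, and Kenji: ₹110,000 each.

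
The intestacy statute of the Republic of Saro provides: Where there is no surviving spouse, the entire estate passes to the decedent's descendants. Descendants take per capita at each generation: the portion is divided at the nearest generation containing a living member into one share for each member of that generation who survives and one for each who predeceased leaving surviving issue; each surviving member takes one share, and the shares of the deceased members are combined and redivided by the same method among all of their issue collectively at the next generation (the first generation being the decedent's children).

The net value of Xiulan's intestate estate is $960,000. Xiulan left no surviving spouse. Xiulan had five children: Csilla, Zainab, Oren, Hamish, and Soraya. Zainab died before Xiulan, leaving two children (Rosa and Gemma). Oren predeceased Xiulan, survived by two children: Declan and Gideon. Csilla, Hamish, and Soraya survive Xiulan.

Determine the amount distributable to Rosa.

The entire $960,000 passes to the descendants.
That amount ($960,000) is divided at the children's generation into 5 shares of $192,000. Csilla, Hamish, and Soraya each take $192,000. The 2 shares of the deceased (Zainab and Oren) are combined into a pool of $384,000.
That pool ($384,000) is divided at the grandchildren's generation equally among Rosa, Gemma, Declan, and Gideon: $96,000 each.

Rosa receives $96,000.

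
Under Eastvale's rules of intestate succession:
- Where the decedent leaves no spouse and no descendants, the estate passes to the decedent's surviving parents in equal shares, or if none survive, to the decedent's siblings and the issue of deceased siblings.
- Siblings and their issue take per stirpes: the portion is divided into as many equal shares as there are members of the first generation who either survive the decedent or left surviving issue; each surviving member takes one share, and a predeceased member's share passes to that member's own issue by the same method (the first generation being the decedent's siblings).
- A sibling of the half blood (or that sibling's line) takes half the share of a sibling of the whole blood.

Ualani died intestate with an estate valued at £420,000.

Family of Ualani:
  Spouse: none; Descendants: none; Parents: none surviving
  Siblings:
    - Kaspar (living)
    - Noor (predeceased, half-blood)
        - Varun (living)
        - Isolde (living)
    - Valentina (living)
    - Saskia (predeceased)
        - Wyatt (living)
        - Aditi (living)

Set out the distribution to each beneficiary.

The entire £420,000 passes to the siblings and their issue.
Counting each half-blood sibling's line as half a unit, there are 7/2 units in £420,000, so one unit is £120,000. Whole-blood lines (Kaspar, Valentina, and Saskia) take £120,000 each; half-blood lines (Noor) take £60,000 each.
Noor's share (£60,000) is divided into 2 shares of £30,000: Varun and Isolde each take £30,000.
Saskia's share (£120,000) is divided into 2 shares of £60,000: Wyatt and Aditi each take £60,000.

Kaspar: £120,000; Varun: £30,000; Isolde: £30,000; Valentina: £120,000; Wyatt: £60,000; Aditi: £60,000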